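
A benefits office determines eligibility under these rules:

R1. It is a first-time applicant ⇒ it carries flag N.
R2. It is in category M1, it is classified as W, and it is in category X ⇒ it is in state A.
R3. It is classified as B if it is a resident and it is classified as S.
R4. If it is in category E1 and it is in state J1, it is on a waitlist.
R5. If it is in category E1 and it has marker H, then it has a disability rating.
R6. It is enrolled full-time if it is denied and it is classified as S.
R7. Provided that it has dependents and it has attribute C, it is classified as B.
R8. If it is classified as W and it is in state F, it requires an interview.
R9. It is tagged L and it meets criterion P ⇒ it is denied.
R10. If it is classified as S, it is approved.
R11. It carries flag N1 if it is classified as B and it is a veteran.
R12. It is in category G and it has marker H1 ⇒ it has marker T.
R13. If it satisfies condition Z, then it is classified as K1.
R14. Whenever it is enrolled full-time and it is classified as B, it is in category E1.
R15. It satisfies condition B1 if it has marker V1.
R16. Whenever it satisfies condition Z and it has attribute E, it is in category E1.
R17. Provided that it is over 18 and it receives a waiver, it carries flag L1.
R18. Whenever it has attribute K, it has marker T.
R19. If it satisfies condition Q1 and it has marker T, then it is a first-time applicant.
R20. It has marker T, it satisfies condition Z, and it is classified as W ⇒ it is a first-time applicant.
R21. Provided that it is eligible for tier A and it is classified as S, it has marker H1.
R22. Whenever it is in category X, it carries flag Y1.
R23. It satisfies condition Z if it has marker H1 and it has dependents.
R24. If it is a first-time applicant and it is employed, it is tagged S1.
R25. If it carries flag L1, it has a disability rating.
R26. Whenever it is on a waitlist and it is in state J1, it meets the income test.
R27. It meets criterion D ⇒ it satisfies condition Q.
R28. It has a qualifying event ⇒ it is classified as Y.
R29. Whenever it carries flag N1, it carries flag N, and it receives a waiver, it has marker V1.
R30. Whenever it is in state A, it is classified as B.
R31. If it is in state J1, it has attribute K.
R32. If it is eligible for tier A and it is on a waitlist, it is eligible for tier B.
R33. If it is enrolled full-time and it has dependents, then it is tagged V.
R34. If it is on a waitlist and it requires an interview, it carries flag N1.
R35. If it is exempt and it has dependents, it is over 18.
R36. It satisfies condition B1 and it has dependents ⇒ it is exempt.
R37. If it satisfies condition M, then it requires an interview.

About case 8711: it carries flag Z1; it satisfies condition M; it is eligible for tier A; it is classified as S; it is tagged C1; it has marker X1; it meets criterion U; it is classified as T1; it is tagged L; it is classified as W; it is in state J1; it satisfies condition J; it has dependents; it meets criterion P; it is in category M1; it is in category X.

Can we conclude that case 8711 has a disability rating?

No

Forward chaining from the given facts derives: is in state A, is denied, is approved, has marker H1, carries flag Y1, satisfies condition Z, is classified as B, has attribute K, requires an interview, is enrolled full-time, is classified as K1, is in category E1, has marker T, is a first-time applicant, is tagged V, carries flag N, is on a waitlist, meets the income test, is eligible for tier B, carries flag N1.
Rules concluding "it has a disability rating": R5 needs "it has marker H"; R25 needs "it carries flag L1" — none of these are established.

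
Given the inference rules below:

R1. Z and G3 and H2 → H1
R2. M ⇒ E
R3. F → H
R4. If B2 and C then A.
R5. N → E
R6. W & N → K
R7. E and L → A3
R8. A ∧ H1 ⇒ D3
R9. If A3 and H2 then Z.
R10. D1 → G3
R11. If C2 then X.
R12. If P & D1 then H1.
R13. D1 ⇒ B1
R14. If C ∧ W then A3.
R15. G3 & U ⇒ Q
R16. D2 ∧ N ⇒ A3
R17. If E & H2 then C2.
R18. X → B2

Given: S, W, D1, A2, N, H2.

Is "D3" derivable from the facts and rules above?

Forward chaining from the given facts derives: E, K, G3, B1, C2, X, B2.
The only rule concluding D3 is R8, which needs A; that is never established.

No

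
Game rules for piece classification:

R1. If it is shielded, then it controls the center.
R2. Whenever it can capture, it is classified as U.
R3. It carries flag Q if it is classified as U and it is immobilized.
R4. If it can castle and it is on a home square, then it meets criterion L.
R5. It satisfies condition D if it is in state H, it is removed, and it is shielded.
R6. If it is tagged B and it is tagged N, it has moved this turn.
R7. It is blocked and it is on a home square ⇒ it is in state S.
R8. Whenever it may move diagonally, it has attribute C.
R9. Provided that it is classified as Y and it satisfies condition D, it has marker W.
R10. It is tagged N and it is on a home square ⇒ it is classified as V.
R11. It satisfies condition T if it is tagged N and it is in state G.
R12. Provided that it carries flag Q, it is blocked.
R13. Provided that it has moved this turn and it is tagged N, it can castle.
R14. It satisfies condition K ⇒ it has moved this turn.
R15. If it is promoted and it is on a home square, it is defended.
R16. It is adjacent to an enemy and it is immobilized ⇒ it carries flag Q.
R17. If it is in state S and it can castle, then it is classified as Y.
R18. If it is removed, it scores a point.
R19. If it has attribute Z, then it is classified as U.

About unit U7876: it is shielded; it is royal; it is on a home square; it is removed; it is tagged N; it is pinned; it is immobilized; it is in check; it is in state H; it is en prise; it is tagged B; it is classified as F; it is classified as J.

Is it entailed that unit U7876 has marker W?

No

Forward chaining from the given facts derives: controls the center, satisfies condition D, has moved this turn, is classified as V, can castle, scores a point, meets criterion L.
The only rule concluding "it has marker W" is R9, which needs "it is classified as Y"; that is never established.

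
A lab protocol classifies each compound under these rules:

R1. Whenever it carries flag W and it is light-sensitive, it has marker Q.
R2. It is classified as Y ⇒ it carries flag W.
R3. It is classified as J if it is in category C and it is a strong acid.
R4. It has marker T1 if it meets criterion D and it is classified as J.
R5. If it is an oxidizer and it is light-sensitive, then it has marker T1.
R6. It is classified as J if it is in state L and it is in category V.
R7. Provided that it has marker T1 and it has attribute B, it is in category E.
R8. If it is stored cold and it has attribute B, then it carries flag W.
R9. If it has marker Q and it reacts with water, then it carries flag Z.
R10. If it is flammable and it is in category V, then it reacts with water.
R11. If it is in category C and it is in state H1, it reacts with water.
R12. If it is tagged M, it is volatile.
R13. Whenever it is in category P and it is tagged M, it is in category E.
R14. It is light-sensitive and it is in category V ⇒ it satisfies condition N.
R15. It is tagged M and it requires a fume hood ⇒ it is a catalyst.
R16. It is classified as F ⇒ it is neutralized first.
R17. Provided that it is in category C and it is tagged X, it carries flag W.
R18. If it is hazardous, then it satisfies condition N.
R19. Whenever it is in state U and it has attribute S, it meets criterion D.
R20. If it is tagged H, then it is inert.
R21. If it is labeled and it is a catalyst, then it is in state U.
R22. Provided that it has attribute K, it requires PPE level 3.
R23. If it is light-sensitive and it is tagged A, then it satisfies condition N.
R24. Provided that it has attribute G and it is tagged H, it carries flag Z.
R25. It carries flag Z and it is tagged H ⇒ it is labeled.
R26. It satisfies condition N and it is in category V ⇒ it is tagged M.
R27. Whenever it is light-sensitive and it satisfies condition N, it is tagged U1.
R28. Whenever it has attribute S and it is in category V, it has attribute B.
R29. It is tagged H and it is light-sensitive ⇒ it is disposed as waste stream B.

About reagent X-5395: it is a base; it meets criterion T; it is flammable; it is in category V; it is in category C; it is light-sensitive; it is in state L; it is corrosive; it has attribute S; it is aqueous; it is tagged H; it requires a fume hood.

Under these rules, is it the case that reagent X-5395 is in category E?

Forward chaining from the given facts derives: is classified as J, reacts with water, satisfies condition N, is inert, is tagged M, is tagged U1, has attribute B, is disposed as waste stream B, is volatile, is a catalyst.
Rules concluding "it is in category E": R7 needs "it has marker T1"; R13 needs "it is in category P" — none of these are established.

No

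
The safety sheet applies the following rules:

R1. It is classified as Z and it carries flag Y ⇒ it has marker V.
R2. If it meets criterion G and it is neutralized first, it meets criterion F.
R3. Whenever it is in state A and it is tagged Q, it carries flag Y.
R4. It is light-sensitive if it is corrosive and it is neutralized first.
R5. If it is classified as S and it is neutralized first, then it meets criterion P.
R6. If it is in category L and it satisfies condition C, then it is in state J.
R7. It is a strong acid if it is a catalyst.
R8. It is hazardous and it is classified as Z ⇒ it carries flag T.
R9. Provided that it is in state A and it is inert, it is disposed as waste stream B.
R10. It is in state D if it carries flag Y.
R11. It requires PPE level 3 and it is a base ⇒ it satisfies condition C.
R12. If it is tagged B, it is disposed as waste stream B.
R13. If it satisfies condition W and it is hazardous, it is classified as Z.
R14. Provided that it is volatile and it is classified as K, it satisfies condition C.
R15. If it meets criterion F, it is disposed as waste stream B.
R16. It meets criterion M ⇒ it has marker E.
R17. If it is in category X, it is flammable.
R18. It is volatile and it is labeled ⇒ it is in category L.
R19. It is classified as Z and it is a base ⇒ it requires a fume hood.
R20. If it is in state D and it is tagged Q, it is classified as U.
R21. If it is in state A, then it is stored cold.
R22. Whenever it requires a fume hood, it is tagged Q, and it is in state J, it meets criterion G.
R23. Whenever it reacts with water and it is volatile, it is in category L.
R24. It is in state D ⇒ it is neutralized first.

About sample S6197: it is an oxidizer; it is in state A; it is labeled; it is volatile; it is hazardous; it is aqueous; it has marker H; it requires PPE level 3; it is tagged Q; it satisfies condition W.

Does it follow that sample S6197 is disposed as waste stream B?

No

Forward chaining from the given facts derives: carries flag Y, is in state D, is classified as Z, is in category L, is classified as U, is stored cold, is neutralized first, has marker V, carries flag T.
Rules concluding "it is disposed as waste stream B": R9 needs "it is inert"; R12 needs "it is tagged B"; R15 needs "it meets criterion F" — none of these are established.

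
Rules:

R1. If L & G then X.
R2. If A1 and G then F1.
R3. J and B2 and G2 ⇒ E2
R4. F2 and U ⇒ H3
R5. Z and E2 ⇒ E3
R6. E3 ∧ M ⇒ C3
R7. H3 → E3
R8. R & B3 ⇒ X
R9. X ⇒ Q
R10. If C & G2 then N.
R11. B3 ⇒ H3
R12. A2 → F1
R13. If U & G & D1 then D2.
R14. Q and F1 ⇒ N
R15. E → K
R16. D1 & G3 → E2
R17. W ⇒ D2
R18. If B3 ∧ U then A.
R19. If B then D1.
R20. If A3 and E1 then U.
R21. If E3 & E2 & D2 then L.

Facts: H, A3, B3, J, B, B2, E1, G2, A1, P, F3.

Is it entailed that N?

Forward chaining from the given facts derives: E2, H3, D1, U, E3, A.
Rules concluding N: R10 needs C; R14 needs Q — none of these are established.

No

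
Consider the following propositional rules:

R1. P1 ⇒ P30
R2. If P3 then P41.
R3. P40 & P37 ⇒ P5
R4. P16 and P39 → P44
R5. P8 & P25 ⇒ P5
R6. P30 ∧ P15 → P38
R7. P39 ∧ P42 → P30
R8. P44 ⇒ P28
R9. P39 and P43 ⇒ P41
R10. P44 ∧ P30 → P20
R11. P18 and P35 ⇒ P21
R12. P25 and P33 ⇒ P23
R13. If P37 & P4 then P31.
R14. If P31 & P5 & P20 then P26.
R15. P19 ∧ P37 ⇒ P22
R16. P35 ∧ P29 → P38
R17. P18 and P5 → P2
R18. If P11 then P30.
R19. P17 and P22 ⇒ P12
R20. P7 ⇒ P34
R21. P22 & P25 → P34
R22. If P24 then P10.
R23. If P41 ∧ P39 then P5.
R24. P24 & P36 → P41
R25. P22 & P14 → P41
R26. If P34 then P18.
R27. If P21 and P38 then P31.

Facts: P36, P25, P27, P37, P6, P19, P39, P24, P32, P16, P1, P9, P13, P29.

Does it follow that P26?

Forward chaining from the given facts derives: P30, P44, P28, P20, P22, P34, P10, P41, P18, P5, P2.
The only rule concluding P26 is R14, which needs P31; that is never established.

No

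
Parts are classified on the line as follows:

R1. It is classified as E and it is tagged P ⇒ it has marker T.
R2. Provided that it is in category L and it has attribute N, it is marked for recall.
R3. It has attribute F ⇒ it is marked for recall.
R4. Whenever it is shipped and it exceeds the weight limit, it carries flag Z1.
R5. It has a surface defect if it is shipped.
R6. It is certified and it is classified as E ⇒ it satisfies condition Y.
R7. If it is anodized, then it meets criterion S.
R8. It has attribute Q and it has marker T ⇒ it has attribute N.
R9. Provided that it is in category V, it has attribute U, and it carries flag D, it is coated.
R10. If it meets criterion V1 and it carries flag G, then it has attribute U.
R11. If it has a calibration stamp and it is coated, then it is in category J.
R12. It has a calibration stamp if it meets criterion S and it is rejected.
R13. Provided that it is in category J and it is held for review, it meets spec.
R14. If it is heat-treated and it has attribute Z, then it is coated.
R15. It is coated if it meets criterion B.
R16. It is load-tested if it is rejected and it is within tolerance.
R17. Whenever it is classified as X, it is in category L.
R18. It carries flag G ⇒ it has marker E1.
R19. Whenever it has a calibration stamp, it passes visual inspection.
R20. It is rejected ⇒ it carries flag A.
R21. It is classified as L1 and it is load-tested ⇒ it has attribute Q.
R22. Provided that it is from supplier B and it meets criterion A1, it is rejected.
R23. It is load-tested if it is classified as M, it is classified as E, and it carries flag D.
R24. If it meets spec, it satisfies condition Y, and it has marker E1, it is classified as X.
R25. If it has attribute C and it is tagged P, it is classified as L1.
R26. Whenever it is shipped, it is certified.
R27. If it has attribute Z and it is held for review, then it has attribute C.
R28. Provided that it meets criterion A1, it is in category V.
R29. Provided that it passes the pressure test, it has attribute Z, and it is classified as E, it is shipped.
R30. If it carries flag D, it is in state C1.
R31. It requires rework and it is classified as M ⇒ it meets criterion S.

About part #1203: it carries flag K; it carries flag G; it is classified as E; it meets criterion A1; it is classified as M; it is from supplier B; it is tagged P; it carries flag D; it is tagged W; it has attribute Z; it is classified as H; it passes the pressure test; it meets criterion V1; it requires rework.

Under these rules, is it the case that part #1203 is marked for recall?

No

Forward chaining from the given facts derives: has marker T, has attribute U, has marker E1, is rejected, is load-tested, is in category V, is shipped, is in state C1, meets criterion S, has a surface defect, is coated, has a calibration stamp, passes visual inspection, carries flag A, is certified, satisfies condition Y, is in category J.
Rules concluding "it is marked for recall": R2 needs "it is in category L"; R3 needs "it has attribute F" — none of these are established.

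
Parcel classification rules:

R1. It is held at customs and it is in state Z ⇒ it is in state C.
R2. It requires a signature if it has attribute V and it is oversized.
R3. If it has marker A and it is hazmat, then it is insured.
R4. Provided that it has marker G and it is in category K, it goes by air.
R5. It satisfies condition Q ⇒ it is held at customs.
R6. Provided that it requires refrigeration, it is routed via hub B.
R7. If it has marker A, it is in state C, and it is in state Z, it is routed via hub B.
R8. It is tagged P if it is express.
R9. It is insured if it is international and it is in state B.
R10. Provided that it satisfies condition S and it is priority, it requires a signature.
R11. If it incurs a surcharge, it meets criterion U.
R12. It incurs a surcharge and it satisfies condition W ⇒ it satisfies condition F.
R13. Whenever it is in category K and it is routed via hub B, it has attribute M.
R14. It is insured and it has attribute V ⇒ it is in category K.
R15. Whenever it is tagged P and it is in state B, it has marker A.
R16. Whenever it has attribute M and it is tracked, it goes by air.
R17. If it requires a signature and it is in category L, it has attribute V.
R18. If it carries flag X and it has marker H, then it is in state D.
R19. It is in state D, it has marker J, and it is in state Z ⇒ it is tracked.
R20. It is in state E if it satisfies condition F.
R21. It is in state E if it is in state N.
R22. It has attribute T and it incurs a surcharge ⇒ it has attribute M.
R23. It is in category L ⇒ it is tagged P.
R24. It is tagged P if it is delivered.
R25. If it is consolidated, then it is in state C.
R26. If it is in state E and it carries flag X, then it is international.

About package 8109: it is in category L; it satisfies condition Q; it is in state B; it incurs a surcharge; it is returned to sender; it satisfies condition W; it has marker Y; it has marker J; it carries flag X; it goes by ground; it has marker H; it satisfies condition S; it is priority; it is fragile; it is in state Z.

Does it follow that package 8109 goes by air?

Yes

By R5 (it satisfies condition Q): it is held at customs.
By R10 (it satisfies condition S, it is priority): it requires a signature.
By R12 (it incurs a surcharge, it satisfies condition W): it satisfies condition F.
By R17 (it requires a signature, it is in category L): it has attribute V.
By R18 (it carries flag X, it has marker H): it is in state D.
By R19 (it is in state D, it has marker J, it is in state Z): it is tracked.
By R20 (it satisfies condition F): it is in state E.
By R23 (it is in category L): it is tagged P.
By R26 (it is in state E, it carries flag X): it is international.
By R1 (it is held at customs, it is in state Z): it is in state C.
By R9 (it is international, it is in state B): it is insured.
By R14 (it is insured, it has attribute V): it is in category K.
By R15 (it is tagged P, it is in state B): it has marker A.
By R7 (it has marker A, it is in state C, it is in state Z): it is routed via hub B.
By R13 (it is in category K, it is routed via hub B): it has attribute M.
By R16 (it has attribute M, it is tracked): it goes by air.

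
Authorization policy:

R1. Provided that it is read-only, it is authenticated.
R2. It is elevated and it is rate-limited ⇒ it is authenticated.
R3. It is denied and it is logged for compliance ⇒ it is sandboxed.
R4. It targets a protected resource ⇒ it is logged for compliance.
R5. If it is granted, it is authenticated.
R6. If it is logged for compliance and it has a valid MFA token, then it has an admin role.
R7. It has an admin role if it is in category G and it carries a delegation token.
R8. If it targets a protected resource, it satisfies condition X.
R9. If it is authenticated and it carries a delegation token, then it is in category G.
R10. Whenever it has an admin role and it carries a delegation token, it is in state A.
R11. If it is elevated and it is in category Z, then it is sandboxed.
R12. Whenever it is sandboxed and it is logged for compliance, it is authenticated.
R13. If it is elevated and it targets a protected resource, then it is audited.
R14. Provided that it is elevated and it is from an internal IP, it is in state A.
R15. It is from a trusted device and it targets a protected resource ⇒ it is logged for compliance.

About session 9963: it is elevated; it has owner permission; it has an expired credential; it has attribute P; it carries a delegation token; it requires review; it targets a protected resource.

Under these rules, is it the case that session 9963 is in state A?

Forward chaining from the given facts derives: is logged for compliance, satisfies condition X, is audited.
Rules concluding "it is in state A": R10 needs "it has an admin role"; R14 needs "it is from an internal IP" — none of these are established.

No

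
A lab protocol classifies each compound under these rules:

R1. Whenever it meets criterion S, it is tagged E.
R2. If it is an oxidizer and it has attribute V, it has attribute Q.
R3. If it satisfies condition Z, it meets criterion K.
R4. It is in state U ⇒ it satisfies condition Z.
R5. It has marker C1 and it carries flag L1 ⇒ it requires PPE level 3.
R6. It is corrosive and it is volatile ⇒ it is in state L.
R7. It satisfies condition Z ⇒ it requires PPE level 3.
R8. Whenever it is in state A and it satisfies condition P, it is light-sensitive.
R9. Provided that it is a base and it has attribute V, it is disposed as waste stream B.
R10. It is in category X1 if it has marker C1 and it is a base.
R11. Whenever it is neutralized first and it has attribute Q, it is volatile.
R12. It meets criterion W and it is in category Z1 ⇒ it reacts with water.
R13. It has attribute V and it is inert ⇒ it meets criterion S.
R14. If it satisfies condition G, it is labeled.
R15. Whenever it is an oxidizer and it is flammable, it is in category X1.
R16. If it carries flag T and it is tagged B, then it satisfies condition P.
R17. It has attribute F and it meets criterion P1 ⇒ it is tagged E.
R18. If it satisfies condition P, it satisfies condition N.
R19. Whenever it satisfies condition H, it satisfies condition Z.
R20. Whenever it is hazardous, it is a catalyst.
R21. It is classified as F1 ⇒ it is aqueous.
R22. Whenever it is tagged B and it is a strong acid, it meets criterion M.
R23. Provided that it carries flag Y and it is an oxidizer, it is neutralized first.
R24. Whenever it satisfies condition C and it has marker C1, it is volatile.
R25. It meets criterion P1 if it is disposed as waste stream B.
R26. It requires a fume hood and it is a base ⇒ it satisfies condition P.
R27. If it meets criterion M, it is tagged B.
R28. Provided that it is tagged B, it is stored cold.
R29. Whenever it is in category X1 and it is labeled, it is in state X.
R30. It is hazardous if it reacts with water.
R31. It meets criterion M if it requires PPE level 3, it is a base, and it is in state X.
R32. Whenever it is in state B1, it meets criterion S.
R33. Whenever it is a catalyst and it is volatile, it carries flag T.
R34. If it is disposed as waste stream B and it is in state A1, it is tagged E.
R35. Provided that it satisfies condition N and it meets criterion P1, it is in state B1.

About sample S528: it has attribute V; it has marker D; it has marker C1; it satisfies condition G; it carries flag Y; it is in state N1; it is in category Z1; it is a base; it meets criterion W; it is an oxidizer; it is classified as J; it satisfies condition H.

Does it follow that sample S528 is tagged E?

Yes

By R2 (it is an oxidizer, it has attribute V): it has attribute Q.
By R9 (it is a base, it has attribute V): it is disposed as waste stream B.
By R10 (it has marker C1, it is a base): it is in category X1.
By R12 (it meets criterion W, it is in category Z1): it reacts with water.
By R14 (it satisfies condition G): it is labeled.
By R19 (it satisfies condition H): it satisfies condition Z.
By R23 (it carries flag Y, it is an oxidizer): it is neutralized first.
By R25 (it is disposed as waste stream B): it meets criterion P1.
By R29 (it is in category X1, it is labeled): it is in state X.
By R30 (it reacts with water): it is hazardous.
By R7 (it satisfies condition Z): it requires PPE level 3.
By R11 (it is neutralized first, it has attribute Q): it is volatile.
By R20 (it is hazardous): it is a catalyst.
By R31 (it requires PPE level 3, it is a base, it is in state X): it meets criterion M.
By R33 (it is a catalyst, it is volatile): it carries flag T.
By R27 (it meets criterion M): it is tagged B.
By R16 (it carries flag T, it is tagged B): it satisfies condition P.
By R18 (it satisfies condition P): it satisfies condition N.
By R35 (it satisfies condition N, it meets criterion P1): it is in state B1.
By R32 (it is in state B1): it meets criterion S.
By R1 (it meets criterion S): it is tagged E.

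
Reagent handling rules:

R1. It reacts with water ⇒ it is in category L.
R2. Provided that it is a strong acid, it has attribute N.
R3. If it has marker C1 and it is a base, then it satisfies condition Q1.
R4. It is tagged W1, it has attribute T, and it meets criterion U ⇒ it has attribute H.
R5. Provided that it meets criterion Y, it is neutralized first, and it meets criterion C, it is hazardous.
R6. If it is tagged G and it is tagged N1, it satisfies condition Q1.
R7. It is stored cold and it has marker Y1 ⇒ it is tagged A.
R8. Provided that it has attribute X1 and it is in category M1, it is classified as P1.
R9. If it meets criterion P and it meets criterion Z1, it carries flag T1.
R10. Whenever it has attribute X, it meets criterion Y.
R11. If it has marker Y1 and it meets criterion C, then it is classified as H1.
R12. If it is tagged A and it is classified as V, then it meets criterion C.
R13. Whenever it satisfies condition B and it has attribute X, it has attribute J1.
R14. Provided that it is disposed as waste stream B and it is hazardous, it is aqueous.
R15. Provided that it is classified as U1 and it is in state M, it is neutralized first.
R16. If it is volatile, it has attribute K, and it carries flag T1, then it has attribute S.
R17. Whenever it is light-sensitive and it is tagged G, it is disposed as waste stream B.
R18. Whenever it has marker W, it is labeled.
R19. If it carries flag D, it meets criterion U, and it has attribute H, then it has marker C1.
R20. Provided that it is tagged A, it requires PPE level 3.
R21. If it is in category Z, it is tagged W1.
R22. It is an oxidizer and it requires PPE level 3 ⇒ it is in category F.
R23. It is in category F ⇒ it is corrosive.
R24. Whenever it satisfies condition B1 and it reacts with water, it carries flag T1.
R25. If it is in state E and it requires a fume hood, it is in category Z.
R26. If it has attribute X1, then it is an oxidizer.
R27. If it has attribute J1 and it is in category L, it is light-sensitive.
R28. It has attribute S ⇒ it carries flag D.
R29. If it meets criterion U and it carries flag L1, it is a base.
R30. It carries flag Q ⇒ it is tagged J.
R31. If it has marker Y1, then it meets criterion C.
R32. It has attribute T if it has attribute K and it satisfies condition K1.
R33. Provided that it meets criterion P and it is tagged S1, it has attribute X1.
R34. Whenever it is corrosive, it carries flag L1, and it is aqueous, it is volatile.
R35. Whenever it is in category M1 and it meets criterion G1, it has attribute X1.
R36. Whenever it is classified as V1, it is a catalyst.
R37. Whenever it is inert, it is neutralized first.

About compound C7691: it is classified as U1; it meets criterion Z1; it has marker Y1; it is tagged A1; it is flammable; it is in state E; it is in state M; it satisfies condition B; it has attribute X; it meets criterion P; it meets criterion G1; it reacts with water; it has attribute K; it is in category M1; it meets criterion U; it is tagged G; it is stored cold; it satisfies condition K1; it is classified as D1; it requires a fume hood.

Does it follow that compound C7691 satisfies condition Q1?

Forward chaining from the given facts derives: is in category L, is tagged A, carries flag T1, meets criterion Y, has attribute J1, is neutralized first, requires PPE level 3, is in category Z, is light-sensitive, meets criterion C, has attribute T, has attribute X1, is hazardous, is classified as P1, is classified as H1, is disposed as waste stream B, is tagged W1, is an oxidizer, has attribute H, is aqueous, is in category F, is corrosive.
Rules concluding "it satisfies condition Q1": R3 needs "it has marker C1"; R6 needs "it is tagged N1" — none of these are established.

No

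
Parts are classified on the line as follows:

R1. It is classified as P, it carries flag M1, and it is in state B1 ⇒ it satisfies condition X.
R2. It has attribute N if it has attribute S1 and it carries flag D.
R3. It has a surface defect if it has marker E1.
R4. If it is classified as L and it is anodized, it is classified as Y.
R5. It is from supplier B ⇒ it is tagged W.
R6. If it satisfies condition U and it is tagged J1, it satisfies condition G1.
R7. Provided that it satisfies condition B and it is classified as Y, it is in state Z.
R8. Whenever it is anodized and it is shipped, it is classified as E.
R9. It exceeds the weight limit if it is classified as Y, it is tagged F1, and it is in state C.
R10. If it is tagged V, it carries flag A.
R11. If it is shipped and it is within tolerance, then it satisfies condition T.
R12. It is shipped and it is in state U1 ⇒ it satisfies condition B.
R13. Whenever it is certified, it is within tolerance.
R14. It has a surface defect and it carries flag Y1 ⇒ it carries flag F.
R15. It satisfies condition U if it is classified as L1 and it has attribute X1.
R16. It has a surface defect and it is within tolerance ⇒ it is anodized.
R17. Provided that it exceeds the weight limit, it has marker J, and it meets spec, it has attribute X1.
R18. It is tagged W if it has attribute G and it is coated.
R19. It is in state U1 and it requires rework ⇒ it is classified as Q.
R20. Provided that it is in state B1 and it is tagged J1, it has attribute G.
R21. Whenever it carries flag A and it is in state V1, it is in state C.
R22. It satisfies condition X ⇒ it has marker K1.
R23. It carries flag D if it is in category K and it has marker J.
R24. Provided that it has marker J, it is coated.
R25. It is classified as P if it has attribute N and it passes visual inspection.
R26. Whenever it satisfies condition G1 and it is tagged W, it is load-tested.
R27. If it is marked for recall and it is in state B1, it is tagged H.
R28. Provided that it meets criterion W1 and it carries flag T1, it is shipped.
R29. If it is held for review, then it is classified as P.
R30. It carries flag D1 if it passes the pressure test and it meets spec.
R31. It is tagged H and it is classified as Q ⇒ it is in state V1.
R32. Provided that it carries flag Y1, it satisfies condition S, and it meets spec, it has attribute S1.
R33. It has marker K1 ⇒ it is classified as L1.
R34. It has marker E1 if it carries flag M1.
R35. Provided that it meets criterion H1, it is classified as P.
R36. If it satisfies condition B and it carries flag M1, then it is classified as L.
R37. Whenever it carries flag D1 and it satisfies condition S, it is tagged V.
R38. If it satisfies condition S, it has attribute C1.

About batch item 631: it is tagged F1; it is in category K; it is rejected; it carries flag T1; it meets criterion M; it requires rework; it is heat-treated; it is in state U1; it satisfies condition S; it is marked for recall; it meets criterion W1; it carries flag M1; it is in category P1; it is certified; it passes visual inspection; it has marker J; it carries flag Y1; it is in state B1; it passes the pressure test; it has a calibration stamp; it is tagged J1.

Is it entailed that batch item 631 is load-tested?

Forward chaining from the given facts derives: is within tolerance, is classified as Q, has attribute G, carries flag D, is coated, is tagged H, is shipped, is in state V1, has marker E1, has attribute C1, has a surface defect, satisfies condition T, satisfies condition B, carries flag F, is anodized, is tagged W, is classified as L, is classified as Y, is in state Z, is classified as E.
The only rule concluding "it is load-tested" is R26, which needs "it satisfies condition G1"; that is never established.

No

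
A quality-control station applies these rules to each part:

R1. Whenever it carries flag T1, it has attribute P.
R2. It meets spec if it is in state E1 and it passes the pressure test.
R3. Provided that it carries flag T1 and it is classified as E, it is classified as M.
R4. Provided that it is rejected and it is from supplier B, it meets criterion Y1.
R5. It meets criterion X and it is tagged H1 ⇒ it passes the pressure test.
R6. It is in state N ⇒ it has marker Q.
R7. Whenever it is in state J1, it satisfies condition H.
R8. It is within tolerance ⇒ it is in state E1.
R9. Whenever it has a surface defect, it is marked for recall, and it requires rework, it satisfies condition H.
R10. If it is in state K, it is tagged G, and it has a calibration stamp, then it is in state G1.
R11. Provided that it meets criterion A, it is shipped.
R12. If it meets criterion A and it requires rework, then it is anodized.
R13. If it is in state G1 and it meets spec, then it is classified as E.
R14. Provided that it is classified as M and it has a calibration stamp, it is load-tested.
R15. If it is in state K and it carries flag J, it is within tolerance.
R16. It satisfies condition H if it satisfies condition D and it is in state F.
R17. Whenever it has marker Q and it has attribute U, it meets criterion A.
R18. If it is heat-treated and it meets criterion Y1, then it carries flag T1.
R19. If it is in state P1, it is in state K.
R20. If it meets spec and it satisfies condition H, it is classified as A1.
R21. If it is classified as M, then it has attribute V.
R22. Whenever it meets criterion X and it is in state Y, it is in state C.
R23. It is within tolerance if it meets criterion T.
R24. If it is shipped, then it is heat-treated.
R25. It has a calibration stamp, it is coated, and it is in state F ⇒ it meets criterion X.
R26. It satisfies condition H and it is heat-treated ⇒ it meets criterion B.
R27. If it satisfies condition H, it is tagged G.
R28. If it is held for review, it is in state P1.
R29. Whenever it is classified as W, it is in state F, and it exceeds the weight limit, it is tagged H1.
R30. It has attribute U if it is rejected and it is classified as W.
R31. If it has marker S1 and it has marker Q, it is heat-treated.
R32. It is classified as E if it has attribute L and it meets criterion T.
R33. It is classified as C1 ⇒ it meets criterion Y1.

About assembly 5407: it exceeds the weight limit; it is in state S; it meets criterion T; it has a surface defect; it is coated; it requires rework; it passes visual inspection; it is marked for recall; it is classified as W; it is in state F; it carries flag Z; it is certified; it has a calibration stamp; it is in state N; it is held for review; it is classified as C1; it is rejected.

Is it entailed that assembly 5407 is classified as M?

Yes

By R6 (it is in state N): it has marker Q.
By R9 (it has a surface defect, it is marked for recall, it requires rework): it satisfies condition H.
By R23 (it meets criterion T): it is within tolerance.
By R25 (it has a calibration stamp, it is coated, it is in state F): it meets criterion X.
By R27 (it satisfies condition H): it is tagged G.
By R28 (it is held for review): it is in state P1.
By R29 (it is classified as W, it is in state F, it exceeds the weight limit): it is tagged H1.
By R30 (it is rejected, it is classified as W): it has attribute U.
By R33 (it is classified as C1): it meets criterion Y1.
By R5 (it meets criterion X, it is tagged H1): it passes the pressure test.
By R8 (it is within tolerance): it is in state E1.
By R17 (it has marker Q, it has attribute U): it meets criterion A.
By R19 (it is in state P1): it is in state K.
By R2 (it is in state E1, it passes the pressure test): it meets spec.
By R10 (it is in state K, it is tagged G, it has a calibration stamp): it is in state G1.
By R11 (it meets criterion A): it is shipped.
By R13 (it is in state G1, it meets spec): it is classified as E.
By R24 (it is shipped): it is heat-treated.
By R18 (it is heat-treated, it meets criterion Y1): it carries flag T1.
By R3 (it carries flag T1, it is classified as E): it is classified as M.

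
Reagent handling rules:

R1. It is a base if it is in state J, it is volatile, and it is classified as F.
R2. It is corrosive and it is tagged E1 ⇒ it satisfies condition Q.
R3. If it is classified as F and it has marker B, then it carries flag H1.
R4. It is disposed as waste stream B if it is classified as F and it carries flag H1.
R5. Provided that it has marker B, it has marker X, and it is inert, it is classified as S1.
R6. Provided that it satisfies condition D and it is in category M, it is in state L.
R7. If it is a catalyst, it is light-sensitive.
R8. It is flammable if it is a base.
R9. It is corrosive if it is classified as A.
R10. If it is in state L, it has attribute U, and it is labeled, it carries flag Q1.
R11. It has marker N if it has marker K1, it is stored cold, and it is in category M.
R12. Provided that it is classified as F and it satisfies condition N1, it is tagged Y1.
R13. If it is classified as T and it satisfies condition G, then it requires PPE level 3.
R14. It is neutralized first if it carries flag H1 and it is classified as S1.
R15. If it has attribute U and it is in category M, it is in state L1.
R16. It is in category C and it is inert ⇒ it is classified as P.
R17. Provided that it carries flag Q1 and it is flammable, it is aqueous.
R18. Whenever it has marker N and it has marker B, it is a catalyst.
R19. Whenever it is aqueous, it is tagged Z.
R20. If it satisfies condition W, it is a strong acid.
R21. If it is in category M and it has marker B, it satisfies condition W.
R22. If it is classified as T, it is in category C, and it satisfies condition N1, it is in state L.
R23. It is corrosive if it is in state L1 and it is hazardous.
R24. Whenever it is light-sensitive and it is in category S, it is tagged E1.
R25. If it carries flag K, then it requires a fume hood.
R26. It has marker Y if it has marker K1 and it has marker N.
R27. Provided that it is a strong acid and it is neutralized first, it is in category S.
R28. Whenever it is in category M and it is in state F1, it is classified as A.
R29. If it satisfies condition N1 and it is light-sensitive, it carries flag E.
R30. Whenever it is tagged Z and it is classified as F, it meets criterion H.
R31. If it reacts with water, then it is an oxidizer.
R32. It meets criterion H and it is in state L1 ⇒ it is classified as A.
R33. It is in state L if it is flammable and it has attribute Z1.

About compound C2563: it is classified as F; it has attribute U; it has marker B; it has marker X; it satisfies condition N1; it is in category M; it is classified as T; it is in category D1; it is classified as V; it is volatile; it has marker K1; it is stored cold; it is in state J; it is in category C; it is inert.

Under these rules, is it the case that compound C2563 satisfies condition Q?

Forward chaining from the given facts derives: is a base, carries flag H1, is disposed as waste stream B, is classified as S1, is flammable, has marker N, is tagged Y1, is neutralized first, is in state L1, is classified as P, is a catalyst, satisfies condition W, is in state L, has marker Y, is light-sensitive, is a strong acid, is in category S, carries flag E, is tagged E1.
The only rule concluding "it satisfies condition Q" is R2, which needs "it is corrosive"; that is never established.

No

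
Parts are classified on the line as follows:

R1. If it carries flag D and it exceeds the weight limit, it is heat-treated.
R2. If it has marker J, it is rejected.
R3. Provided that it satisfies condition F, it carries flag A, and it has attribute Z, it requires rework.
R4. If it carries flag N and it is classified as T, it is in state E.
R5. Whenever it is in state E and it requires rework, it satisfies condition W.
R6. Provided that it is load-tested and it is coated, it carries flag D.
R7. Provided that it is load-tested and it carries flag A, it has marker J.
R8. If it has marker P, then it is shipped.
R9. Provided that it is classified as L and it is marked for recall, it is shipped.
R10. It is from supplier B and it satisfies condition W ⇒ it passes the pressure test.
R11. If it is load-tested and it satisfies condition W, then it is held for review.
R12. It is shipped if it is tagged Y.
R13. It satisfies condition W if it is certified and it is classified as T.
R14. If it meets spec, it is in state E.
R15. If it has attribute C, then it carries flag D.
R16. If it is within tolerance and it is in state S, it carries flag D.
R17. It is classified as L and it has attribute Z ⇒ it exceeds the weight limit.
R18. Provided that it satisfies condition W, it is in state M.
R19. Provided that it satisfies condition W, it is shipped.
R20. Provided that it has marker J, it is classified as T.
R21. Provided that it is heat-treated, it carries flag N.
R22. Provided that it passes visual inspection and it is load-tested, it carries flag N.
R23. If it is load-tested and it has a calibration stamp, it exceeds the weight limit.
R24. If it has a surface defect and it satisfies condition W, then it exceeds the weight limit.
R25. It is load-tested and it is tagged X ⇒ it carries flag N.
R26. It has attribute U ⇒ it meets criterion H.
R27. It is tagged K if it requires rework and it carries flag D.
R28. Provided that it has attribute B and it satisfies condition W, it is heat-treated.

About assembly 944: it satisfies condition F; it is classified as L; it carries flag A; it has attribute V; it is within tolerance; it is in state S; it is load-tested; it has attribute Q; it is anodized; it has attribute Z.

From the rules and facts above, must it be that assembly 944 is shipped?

By R3 (it satisfies condition F, it carries flag A, it has attribute Z): it requires rework.
By R7 (it is load-tested, it carries flag A): it has marker J.
By R16 (it is within tolerance, it is in state S): it carries flag D.
By R17 (it is classified as L, it has attribute Z): it exceeds the weight limit.
By R20 (it has marker J): it is classified as T.
By R1 (it carries flag D, it exceeds the weight limit): it is heat-treated.
By R21 (it is heat-treated): it carries flag N.
By R4 (it carries flag N, it is classified as T): it is in state E.
By R5 (it is in state E, it requires rework): it satisfies condition W.
By R19 (it satisfies condition W): it is shipped.

Yes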